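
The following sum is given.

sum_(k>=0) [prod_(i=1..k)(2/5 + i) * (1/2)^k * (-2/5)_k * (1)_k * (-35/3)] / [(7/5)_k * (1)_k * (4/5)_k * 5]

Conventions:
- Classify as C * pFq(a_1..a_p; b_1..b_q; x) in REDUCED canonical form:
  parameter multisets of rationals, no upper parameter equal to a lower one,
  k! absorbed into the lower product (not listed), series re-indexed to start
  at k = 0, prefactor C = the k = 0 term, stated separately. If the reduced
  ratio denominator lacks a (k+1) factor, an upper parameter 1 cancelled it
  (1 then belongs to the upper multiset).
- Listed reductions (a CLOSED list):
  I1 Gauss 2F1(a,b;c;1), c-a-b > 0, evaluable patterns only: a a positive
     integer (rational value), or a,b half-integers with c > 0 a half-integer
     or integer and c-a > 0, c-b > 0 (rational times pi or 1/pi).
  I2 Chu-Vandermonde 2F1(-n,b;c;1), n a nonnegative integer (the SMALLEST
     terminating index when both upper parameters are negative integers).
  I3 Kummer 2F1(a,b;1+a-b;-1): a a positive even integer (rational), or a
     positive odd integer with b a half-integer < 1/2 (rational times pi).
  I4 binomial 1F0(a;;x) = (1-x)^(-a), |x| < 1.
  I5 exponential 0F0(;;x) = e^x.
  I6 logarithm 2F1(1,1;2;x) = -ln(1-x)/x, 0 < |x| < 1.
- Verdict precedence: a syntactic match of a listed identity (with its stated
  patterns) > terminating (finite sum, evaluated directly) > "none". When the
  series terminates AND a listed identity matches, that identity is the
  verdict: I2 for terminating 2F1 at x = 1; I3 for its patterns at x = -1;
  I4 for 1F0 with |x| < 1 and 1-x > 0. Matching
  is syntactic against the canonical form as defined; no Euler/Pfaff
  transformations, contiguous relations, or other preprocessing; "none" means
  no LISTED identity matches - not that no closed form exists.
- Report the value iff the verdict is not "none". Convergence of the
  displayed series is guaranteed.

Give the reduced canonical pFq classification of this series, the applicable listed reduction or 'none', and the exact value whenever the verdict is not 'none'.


Structural cue: with t_0 = -7/3, (1)_k (C = -7/3, x = 1/2) is k! itself.
Step ratio: r(k) = (1/2) * (k-2/5) (k+1) / [(k+4/5) (k+1)] - rational in k, leading ratio (1/2); with t_0 = -7/3, classification follows.

With C = -7/3: the canonical form is 2F1(-2/5, 1; 4/5; 1/2). Verdict: none. A 2F1 with upper {-2/5, 1} fits none of I1-I6 at x = 1/2; the sum runs forever.


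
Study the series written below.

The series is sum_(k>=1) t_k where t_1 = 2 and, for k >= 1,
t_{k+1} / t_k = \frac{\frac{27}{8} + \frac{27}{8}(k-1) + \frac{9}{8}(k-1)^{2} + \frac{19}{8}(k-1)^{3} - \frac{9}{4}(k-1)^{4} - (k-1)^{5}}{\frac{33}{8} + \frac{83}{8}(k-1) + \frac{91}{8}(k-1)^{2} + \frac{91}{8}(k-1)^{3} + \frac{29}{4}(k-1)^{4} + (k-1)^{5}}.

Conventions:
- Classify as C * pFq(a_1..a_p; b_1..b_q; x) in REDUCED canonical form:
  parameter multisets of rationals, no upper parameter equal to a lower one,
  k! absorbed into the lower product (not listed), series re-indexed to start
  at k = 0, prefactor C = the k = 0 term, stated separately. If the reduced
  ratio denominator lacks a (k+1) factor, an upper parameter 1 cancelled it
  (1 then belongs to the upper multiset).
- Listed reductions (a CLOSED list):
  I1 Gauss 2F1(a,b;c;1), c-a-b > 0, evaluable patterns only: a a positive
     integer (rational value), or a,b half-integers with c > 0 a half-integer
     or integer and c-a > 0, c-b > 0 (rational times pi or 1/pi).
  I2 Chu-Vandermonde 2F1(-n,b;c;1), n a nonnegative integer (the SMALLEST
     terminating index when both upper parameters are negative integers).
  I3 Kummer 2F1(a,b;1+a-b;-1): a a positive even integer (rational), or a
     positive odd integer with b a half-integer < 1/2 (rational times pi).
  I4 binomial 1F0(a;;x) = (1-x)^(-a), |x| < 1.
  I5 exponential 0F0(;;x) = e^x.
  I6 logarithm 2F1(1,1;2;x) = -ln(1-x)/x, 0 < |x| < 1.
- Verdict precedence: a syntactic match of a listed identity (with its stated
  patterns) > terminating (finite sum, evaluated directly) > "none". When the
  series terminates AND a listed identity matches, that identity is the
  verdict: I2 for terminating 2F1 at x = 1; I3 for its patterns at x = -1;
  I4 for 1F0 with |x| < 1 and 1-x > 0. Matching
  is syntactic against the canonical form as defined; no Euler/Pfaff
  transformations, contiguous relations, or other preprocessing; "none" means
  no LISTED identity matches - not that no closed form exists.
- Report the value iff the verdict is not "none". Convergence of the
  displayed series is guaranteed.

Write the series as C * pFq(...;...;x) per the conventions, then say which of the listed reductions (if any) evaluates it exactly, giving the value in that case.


Key observation: with t_0 = 2, roots of the ratio polynomials (prefactor 2) are the negated parameters.
Ratio: r(k) = -1 * (k-\frac{3}{2}) (k+3) / [(k+\frac{11}{2}) (k+1)] - rational in k, leading ratio -1; with t_0 = 2, classification follows.

Classification (C = 2): 2F1 with upper {-\frac{3}{2}, 3}, lower {\frac{11}{2}}, argument x = -1. Verdict: Kummer's theorem (I3) fires (x = -1; c = \frac{11}{2} equals 1+a-b for upper {-\frac{3}{2}, 3}: listed pattern). Exact value: \frac{315}{256} \cdot \pi.


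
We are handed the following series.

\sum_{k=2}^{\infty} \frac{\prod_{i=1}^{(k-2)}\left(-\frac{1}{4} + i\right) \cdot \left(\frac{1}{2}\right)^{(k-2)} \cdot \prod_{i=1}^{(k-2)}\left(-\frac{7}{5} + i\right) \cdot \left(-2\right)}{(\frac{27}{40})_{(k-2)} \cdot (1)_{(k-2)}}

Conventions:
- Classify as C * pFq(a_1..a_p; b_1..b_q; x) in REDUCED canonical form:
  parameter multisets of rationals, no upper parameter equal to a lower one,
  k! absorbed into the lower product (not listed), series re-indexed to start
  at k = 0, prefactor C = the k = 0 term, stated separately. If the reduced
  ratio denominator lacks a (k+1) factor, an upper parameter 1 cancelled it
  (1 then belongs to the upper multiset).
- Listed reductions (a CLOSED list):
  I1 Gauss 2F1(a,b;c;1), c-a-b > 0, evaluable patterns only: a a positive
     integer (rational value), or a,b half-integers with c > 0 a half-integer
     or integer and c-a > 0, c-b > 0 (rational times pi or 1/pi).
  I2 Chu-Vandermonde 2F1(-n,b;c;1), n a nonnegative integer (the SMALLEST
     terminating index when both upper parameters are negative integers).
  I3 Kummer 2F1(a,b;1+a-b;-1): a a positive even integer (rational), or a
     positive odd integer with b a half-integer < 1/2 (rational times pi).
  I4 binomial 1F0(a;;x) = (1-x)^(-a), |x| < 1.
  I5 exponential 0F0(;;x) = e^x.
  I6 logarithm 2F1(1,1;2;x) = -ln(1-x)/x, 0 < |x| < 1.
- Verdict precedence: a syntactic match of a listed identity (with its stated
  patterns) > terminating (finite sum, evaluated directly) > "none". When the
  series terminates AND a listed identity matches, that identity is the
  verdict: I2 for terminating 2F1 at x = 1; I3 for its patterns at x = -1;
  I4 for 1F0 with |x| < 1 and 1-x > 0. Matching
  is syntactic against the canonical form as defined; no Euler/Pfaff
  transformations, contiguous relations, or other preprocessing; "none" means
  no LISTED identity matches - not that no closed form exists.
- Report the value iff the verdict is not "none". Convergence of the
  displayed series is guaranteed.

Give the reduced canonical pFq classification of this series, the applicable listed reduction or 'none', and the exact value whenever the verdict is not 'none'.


Prefactor -2, argument \frac{1}{2}: 2F1 with upper {-\frac{2}{5}, \frac{3}{4}} over lower {\frac{27}{40}}. Verdict: none. A 2F1 with upper {-\frac{2}{5}, \frac{3}{4}} fits none of I1-I6 at x = \frac{1}{2}; the sum runs forever.

First insight: t_0 = -2 here, and the running product (C = -2, x = 1/2) telescopes to a rising factorial.
Step ratio: r(k) = \frac{1}{2} * (k-\frac{2}{5}) (k+\frac{3}{4}) / [(k+\frac{27}{40}) (k+1)] - rational in k, leading ratio \frac{1}{2}; with t_0 = -2, classification follows.


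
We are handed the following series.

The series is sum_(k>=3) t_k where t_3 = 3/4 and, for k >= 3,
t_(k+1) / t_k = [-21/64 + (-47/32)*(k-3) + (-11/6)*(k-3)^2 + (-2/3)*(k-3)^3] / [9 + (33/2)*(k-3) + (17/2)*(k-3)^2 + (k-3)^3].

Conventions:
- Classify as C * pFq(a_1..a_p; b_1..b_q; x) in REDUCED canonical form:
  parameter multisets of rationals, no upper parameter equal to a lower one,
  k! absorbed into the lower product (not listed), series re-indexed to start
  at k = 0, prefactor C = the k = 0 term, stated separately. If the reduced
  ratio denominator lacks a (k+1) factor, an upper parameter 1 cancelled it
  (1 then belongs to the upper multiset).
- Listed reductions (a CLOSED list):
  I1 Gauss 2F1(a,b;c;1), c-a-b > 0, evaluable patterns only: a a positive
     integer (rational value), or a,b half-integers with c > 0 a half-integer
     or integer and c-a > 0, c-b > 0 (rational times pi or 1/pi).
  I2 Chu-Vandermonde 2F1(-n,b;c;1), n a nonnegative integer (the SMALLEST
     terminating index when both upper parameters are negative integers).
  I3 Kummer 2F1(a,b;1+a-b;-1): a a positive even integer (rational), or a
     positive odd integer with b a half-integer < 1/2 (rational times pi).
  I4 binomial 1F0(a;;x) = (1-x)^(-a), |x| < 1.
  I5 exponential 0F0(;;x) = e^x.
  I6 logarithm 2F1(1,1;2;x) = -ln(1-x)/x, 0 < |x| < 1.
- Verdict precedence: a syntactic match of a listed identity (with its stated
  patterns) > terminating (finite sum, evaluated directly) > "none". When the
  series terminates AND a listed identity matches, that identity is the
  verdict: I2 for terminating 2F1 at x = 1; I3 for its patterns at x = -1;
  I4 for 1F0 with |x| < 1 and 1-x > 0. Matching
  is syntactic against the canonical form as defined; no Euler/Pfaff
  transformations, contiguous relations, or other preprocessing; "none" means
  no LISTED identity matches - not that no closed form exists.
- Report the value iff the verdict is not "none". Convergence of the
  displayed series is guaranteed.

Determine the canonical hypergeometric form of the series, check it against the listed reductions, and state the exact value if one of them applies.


Structural cue: x = (-2/3) and factor the ratio over Q (prefactor 3/4): negated roots = parameters.
Term ratio: r(k) = (-2/3) * (k+3/8) (k+7/8) / [(k+6) (k+1)] - poly over poly, x = (-2/3) from leading terms; C = 3/4 at k = 0.

Prefactor 3/4, argument -2/3: 2F1 with upper {3/8, 7/8} over lower {6}. Verdict: none here - no I1-I6 shape fits x = -2/3 with lower {6}.


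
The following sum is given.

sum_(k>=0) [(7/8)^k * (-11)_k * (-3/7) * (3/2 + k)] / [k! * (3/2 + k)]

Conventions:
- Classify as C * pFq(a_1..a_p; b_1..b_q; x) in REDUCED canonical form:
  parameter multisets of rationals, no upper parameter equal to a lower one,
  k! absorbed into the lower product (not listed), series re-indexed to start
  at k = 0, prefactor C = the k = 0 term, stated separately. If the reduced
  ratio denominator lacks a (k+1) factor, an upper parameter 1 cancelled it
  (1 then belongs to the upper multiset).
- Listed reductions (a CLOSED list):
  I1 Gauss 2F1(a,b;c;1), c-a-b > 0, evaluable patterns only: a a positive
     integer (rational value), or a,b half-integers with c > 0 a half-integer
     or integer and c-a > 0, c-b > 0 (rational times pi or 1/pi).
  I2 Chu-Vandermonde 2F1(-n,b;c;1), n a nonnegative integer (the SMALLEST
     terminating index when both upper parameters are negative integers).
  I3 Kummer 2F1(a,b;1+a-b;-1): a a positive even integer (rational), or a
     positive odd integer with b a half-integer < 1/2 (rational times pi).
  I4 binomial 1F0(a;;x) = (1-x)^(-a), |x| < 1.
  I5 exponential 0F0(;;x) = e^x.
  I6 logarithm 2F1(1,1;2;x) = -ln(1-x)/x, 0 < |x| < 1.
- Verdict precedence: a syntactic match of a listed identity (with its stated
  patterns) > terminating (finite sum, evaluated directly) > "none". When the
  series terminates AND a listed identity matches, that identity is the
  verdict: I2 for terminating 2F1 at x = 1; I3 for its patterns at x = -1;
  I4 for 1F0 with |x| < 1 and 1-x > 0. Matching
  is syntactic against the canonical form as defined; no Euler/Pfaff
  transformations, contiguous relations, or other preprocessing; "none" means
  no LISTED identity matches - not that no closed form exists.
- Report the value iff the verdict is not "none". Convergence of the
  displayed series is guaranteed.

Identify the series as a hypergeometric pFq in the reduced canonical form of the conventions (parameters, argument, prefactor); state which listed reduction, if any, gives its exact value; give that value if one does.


Key step: t_0 = -3/7 here, and k + 3/2 divides numerator and denominator alike; C = -3/7 after cancelling.
Term ratio: r(k) = (7/8) * (k-11) / [(k+1)] - poly over poly, x = (7/8) from leading terms; C = -3/7 at k = 0.

Classification (C = -3/7): 1F0 with upper {-11}, lower {-}, argument x = 7/8. Verdict (x = 7/8): binomial (I4) applies (the 1F0 binomial series: exponent 11, x = 7/8). Hence: -3/60129542144.


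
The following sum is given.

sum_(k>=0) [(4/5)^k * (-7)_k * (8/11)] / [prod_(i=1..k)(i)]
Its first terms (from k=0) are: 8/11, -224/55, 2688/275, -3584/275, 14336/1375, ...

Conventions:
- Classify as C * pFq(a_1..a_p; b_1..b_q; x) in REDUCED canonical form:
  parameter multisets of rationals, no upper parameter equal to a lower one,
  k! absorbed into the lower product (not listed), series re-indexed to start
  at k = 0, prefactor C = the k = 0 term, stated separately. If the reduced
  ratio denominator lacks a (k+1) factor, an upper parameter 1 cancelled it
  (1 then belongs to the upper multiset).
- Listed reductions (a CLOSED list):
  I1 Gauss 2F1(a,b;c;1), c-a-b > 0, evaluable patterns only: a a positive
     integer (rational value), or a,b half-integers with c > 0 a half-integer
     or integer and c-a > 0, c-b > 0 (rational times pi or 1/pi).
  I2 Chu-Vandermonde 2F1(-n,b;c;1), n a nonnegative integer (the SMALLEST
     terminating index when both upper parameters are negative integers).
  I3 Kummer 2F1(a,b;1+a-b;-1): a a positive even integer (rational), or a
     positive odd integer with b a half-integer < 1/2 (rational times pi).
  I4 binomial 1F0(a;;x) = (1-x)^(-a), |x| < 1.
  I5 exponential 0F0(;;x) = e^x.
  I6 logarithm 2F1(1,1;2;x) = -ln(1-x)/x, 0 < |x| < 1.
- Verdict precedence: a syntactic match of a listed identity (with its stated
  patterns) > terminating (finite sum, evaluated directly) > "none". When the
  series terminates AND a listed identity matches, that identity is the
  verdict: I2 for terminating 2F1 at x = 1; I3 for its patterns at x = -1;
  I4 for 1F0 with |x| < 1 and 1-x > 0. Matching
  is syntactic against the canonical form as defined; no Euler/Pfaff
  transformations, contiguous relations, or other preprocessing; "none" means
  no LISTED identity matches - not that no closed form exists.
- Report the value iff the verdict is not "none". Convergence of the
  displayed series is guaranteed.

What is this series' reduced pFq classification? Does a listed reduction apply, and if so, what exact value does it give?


Canonical form: C = 8/11 times 1F0 with upper {-7}, lower {-}, x = 4/5. Verdict: the I4 binomial reduction applies (the 1F0 binomial series: exponent 7, x = 4/5). Exact value: 8/859375.

Structural cue: with t_0 = 8/11, the product of the first k integers (prefactor 8/11) is k!.
Ratio: r(k) = (4/5) * (k-7) / [(k+1)] - rational in k. x = (4/5); t_0 = 8/11; negate the roots.


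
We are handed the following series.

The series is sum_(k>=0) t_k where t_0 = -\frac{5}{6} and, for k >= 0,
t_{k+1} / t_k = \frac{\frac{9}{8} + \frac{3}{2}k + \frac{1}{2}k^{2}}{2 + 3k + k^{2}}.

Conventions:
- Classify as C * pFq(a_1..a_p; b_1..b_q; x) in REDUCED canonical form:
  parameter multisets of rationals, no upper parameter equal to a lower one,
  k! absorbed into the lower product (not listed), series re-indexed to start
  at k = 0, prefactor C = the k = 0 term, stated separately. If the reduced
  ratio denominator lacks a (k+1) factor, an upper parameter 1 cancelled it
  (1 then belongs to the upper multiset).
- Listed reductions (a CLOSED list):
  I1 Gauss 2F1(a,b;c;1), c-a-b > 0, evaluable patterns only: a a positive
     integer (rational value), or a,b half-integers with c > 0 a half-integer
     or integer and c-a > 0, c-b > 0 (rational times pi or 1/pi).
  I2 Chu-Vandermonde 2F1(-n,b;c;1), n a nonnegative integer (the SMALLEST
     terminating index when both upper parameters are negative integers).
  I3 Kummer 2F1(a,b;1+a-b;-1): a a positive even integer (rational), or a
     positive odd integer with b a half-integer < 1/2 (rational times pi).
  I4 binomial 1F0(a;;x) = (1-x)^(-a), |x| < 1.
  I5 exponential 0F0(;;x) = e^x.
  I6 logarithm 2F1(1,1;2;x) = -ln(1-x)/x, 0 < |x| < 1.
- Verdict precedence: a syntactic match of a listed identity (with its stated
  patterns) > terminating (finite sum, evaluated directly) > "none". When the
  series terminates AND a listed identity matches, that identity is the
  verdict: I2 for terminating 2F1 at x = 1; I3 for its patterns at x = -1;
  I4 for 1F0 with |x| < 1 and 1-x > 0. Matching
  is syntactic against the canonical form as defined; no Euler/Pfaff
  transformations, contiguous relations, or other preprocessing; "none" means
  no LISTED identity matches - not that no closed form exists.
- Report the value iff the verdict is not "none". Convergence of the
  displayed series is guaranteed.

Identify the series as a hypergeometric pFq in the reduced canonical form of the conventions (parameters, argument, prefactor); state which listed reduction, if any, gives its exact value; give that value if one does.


Structural cue: x = \frac{1}{2} and the expanded ratio factors over Q; C = -5/6, x = 1/2, roots give parameters.
Term ratio: r(k) = \frac{1}{2} * (k+\frac{3}{2}) (k+\frac{3}{2}) / [(k+2) (k+1)] - rational in k. x = \frac{1}{2}; t_0 = -\frac{5}{6}; negate the roots.

Classification (C = -\frac{5}{6}): 2F1 with upper {\frac{3}{2}, \frac{3}{2}}, lower {2}, argument x = \frac{1}{2}. Verdict: none. Every listed pattern misses the 2F1 form at \frac{1}{2}, upper {\frac{3}{2}, \frac{3}{2}}.


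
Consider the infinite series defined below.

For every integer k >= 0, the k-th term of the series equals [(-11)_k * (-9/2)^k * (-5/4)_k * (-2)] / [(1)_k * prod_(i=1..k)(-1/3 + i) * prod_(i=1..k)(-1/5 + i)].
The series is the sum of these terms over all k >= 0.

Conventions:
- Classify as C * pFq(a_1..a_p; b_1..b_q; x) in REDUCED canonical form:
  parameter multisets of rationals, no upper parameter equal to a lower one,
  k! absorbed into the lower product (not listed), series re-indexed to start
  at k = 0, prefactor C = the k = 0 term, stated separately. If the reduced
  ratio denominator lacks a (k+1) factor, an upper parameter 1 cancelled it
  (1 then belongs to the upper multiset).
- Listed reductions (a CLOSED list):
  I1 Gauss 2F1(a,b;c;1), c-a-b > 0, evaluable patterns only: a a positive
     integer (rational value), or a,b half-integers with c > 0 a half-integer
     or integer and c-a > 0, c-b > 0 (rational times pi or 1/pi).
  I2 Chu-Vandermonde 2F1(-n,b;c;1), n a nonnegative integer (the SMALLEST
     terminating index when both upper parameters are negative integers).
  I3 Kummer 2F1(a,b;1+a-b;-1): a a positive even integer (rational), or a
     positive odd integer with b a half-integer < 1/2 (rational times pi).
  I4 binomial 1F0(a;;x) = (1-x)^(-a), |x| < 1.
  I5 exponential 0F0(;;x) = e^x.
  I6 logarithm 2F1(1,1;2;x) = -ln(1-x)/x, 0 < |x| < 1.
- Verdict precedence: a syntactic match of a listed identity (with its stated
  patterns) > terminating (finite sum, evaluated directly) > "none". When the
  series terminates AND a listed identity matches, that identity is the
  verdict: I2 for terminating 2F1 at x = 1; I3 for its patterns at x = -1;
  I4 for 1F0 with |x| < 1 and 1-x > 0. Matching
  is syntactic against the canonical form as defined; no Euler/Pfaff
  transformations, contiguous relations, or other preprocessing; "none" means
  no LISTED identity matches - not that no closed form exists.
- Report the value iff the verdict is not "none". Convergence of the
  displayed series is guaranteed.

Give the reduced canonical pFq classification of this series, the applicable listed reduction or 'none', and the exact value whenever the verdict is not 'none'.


Prefactor -2, argument -9/2: 2F2 with upper {-11, -5/4} over lower {2/3, 4/5}. Verdict: terminating - upper -11 stops the sum at k = 11; the 12 terms are added exactly. Hence: -249701468741363107479817482064217/106089086741510157652769898496.

The tell: t_0 being -2, the lower running product (C = -2, x = -9/2) is a rising factorial.
Term ratio: r(k) = (-9/2) * (k-11) (k-5/4) / [(k+2/3) (k+4/5) (k+1)] - rational in k, leading ratio (-9/2); with t_0 = -2, classification follows.


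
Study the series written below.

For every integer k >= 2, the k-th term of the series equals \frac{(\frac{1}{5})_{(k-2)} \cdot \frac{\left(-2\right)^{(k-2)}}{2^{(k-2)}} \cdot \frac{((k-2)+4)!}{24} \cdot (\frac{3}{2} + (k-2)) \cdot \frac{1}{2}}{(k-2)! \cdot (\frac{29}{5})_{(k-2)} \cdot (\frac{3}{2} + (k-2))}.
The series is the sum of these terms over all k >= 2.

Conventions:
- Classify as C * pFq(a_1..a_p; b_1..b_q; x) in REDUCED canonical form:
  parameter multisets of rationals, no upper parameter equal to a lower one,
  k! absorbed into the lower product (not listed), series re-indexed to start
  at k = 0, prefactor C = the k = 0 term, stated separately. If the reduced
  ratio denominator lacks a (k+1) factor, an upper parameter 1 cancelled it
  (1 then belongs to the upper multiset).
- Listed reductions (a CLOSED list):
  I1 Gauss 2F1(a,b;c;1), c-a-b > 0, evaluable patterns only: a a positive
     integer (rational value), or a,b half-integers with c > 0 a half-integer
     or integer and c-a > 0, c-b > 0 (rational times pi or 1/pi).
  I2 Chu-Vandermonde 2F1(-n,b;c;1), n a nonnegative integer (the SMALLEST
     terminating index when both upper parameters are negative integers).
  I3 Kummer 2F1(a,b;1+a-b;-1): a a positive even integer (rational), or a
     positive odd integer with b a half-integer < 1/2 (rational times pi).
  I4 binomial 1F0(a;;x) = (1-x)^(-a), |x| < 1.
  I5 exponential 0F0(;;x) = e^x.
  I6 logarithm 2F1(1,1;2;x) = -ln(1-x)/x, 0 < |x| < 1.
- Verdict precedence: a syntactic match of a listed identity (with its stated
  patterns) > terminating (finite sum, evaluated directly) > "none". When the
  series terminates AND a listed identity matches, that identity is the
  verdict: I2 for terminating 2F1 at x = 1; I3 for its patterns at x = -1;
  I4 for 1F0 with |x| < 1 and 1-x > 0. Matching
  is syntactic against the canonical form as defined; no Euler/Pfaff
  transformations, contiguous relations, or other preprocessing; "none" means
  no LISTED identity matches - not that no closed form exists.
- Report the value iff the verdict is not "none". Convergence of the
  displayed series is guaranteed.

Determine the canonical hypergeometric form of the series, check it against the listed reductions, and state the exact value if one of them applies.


At argument -1: a 2F1 with upper {\frac{1}{5}, 5}, lower {\frac{29}{5}}, scaled by C = \frac{1}{2}. Verdict: none (x = -1): each listed identity misses the multisets {\frac{1}{5}, 5} ; {\frac{29}{5}}.

The tell: t_0 = \frac{1}{2} here, and striking the common factor k + 3/2 reduces the term (C = 1/2, x = -1).
Adjacent-term ratio: r(k) = -1 * (k+\frac{1}{5}) (k+5) / [(k+\frac{29}{5}) (k+1)] ; factor over Q: parameters, x = -1, and C = \frac{1}{2}.


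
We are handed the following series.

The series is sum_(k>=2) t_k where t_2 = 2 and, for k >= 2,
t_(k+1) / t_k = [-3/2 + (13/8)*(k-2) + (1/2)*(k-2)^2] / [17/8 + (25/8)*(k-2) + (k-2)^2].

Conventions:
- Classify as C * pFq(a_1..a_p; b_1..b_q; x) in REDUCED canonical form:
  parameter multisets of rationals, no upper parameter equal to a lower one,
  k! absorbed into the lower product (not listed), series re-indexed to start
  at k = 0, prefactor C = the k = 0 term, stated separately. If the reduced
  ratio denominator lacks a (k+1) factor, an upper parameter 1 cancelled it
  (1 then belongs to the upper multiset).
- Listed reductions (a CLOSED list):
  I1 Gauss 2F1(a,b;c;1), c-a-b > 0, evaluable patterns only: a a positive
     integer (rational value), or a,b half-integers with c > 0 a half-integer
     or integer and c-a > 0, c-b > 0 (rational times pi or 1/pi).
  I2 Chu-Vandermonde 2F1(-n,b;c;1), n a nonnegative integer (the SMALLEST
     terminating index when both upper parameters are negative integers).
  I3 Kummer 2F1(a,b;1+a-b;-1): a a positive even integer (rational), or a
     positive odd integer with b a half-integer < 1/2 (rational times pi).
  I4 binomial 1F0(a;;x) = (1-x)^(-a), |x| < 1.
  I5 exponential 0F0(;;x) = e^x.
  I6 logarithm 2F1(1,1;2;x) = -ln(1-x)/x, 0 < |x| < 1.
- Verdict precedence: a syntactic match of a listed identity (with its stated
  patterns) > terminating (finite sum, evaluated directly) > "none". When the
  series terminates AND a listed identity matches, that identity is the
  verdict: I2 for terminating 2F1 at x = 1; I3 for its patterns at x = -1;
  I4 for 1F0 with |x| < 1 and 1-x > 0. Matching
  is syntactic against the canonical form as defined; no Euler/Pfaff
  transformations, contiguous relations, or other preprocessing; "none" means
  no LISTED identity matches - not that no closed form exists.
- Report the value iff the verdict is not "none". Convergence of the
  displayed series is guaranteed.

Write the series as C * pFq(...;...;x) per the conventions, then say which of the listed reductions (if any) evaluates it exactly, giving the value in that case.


x = 1/2 here; the reduced form reads 2F1, upper {-3/4, 4}, lower {17/8}, C = 2. Verdict: none - at argument 1/2 the multisets {-3/4, 4} ; {17/8} match no listed identity.

First insight: with t_0 = 2, the expanded ratio factors over Q; C = 2, x = 1/2, roots give parameters.
Step ratio: r(k) = (1/2) * (k-3/4) (k+4) / [(k+17/8) (k+1)] - rational; roots negated = parameters, x = (1/2), C = 2.


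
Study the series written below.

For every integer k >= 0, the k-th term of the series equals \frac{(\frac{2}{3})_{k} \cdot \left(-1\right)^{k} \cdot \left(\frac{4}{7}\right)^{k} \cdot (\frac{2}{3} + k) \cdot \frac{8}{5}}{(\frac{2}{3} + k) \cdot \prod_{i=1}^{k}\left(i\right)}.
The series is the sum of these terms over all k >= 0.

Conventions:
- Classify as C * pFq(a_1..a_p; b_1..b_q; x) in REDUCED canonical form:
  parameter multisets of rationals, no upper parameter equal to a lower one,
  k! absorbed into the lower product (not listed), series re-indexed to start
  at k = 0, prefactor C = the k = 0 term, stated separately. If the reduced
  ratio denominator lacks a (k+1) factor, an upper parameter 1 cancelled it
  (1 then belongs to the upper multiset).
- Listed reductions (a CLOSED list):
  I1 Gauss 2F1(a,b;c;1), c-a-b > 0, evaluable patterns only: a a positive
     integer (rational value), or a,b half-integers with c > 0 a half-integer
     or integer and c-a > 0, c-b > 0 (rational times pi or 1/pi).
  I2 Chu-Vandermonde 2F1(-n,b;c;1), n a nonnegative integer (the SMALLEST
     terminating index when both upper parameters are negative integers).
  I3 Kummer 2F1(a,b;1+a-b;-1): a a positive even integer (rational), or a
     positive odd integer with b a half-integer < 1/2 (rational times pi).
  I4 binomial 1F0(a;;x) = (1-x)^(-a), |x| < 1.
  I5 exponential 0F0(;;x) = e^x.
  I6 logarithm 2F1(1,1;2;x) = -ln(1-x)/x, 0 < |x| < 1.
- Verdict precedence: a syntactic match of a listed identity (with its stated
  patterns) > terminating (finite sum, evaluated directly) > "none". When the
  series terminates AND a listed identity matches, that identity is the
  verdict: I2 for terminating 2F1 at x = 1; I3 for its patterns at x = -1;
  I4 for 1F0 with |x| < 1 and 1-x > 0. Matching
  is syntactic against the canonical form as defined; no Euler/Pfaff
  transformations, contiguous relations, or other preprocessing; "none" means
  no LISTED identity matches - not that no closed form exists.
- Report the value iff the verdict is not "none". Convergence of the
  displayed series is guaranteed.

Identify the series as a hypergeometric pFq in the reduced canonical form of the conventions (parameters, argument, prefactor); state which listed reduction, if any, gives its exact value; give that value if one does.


Classification (C = \frac{8}{5}): 1F0 with upper {\frac{2}{3}}, lower {-}, argument x = -\frac{4}{7}. Verdict: the I4 binomial reduction fires (the 1F0 binomial series: exponent -2/3, x = -\frac{4}{7}). Sum: \frac{8}{5} \cdot \left(\frac{11}{7}\right)^{-\frac{2}{3}}.

The tell: t_0 = \frac{8}{5} here, and the (-1)^k factor (C = 8/5, x = -4/7) folds into the argument's sign.
Step ratio: r(k) = -\frac{4}{7} * (k+\frac{2}{3}) / [(k+1)] ; factor over Q: parameters, x = -\frac{4}{7}, and C = \frac{8}{5}.


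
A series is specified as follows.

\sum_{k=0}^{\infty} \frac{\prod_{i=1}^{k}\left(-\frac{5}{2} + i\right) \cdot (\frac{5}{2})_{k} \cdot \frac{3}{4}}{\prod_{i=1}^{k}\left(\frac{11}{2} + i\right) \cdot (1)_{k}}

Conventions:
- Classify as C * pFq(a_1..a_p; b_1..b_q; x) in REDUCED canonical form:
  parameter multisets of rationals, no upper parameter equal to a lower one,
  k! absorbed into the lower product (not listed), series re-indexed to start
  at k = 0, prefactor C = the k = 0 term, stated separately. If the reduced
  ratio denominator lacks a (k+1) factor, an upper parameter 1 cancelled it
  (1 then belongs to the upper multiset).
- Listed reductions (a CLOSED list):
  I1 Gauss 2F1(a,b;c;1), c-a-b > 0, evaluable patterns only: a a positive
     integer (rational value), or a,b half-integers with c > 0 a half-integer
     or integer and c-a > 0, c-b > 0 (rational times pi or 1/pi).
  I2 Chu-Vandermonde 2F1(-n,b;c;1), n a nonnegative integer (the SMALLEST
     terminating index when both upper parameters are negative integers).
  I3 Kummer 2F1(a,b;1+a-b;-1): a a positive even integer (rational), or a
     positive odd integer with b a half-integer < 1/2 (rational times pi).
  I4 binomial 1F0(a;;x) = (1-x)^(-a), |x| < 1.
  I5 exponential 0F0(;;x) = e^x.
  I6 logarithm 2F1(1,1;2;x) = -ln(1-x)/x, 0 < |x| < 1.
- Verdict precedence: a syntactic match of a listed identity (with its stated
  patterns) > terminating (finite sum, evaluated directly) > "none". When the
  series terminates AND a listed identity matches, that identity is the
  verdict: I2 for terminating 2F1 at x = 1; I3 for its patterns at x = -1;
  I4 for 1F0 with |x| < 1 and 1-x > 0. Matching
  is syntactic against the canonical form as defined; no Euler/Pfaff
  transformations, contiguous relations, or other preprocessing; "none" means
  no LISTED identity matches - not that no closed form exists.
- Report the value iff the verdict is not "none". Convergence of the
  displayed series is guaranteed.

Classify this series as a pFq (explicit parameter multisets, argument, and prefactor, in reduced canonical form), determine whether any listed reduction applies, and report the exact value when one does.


Structural cue: t_0 = \frac{3}{4} here, and the lower running product (C = 3/4) is a rising factorial.
Term ratio: r(k) = 1 * (k-\frac{3}{2}) (k+\frac{5}{2}) / [(k+\frac{13}{2}) (k+1)] - poly over poly, x = 1 from leading terms; C = \frac{3}{4} at k = 0.

x = 1 here; the reduced form reads 2F1, upper {-\frac{3}{2}, \frac{5}{2}}, lower {\frac{13}{2}}, C = \frac{3}{4}. Verdict: the half-integer Gauss pattern (I1) applies (x = 1; upper {-\frac{3}{2}, \frac{5}{2}} half-integers, c = \frac{13}{2} in the evaluable pattern). Its exact value is \frac{31185}{262144} \cdot \pi.


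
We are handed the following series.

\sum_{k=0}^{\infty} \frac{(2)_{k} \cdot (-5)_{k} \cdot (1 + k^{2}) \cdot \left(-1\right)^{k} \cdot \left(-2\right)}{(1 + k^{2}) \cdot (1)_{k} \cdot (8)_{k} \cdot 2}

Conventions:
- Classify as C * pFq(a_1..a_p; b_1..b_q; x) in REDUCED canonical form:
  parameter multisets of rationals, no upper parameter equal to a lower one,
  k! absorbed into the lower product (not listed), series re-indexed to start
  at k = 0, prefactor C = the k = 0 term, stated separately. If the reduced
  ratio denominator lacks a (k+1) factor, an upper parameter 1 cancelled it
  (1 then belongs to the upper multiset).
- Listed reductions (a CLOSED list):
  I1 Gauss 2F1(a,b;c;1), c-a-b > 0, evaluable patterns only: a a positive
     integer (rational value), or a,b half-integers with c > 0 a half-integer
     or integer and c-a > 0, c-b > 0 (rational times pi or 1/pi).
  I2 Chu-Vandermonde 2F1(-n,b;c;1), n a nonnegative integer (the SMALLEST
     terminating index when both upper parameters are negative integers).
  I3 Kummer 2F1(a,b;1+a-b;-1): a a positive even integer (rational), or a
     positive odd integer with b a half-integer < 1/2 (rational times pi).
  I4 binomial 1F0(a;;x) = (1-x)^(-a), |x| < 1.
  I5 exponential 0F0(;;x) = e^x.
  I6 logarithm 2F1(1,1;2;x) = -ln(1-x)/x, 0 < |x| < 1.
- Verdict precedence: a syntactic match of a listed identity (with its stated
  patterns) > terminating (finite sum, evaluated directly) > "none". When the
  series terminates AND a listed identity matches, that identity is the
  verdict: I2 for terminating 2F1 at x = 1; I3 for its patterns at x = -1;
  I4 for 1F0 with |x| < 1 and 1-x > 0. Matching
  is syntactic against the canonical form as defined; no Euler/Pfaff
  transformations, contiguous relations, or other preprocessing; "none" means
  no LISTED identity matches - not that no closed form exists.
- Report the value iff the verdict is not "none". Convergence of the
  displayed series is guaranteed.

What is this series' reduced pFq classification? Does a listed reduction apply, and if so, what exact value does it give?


x = -1 here; the reduced form reads 2F1, upper {-5, 2}, lower {8}, C = -1. Verdict: Kummer (I3) matches (x = -1; c = 8 equals 1+a-b for upper {-5, 2}: listed pattern). Hence: -\frac{7}{2}.

Structural cue: from the first term -1: (1)_k (C = -1) is k! itself.
Consecutive-term ratio: r(k) = -1 * (k-5) (k+2) / [(k+8) (k+1)] - rational in k. x = -1; t_0 = -1; negate the roots.


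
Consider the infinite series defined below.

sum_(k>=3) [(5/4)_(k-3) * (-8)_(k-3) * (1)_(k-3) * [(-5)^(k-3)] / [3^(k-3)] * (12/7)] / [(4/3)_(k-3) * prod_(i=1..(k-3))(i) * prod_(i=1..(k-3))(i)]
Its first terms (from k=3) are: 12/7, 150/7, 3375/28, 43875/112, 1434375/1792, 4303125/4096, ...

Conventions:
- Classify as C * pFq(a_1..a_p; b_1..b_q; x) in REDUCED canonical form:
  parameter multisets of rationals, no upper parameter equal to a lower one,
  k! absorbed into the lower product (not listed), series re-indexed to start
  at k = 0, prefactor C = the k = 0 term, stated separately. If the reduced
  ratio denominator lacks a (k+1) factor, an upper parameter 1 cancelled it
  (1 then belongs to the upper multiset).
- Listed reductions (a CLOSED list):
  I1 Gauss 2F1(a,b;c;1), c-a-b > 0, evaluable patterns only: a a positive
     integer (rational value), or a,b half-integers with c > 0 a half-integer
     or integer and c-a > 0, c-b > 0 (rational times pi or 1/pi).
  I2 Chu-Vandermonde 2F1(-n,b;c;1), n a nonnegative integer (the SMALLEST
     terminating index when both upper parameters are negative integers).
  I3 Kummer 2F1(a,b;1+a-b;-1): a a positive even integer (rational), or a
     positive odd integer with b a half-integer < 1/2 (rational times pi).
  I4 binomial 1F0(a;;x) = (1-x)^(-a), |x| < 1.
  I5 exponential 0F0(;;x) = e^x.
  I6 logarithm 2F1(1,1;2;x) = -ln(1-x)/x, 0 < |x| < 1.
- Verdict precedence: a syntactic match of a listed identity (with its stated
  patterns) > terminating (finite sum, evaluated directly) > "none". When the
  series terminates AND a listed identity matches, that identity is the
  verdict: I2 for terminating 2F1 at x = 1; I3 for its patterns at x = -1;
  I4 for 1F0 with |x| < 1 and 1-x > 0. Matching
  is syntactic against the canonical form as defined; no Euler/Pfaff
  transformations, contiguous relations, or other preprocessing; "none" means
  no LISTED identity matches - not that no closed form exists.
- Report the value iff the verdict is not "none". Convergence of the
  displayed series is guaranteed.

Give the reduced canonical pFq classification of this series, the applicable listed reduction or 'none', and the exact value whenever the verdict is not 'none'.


Prefactor 12/7, argument -5/3: 2F1 with upper {-8, 5/4} over lower {4/3}. Verdict: terminating - the sum ends at index 8 because -8 is a negative integer; exact evaluation follows. Sum: 22955731980957/6136266752.

Key step: x = (-5/3) and the lower running product (C = 12/7) is a rising factorial.
Consecutive-term ratio: r(k) = (-5/3) * (k-8) (k+5/4) / [(k+4/3) (k+1)] - rational in k. x = (-5/3); t_0 = 12/7; negate the roots.


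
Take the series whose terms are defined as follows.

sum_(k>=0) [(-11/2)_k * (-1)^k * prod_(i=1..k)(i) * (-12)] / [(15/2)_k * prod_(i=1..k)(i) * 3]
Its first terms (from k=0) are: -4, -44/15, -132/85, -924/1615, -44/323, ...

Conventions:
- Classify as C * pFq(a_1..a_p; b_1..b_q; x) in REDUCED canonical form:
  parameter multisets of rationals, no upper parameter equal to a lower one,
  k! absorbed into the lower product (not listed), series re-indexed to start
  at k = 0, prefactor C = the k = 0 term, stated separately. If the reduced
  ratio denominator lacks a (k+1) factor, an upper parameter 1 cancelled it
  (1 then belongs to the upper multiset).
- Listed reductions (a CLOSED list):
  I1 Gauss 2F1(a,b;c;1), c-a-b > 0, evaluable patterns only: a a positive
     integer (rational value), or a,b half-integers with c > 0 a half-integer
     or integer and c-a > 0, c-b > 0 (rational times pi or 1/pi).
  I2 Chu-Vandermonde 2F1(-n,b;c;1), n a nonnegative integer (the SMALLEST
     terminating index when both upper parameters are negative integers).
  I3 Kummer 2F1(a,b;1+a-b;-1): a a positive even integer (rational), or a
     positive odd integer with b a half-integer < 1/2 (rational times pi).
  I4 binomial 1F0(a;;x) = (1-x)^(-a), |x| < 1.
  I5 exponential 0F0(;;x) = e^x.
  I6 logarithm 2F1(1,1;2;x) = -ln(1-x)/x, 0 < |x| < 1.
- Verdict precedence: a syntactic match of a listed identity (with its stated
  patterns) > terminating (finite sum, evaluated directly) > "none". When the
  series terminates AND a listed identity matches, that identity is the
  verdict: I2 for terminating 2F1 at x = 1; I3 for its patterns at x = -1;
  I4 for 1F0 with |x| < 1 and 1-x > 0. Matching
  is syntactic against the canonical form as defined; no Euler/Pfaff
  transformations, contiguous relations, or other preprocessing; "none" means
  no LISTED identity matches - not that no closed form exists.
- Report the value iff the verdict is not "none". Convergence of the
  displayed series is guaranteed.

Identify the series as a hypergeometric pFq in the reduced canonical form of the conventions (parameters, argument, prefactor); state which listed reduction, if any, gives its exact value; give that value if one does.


Prefactor -4, argument -1: 2F1 with upper {-11/2, 1} over lower {15/2}. Verdict (x = -1): Kummer's theorem (I3) applies (x = -1; c = 15/2 equals 1+a-b for upper {-11/2, 1}: listed pattern). Sum: (-3003/1024) * pi.

First insight: t_0 = -4 here, and the running product (C = -4, x = -1) telescopes to a rising factorial.
Step ratio: r(k) = (-1) * (k-11/2) (k+1) / [(k+15/2) (k+1)] - rational; roots negated = parameters, x = (-1), C = -4.


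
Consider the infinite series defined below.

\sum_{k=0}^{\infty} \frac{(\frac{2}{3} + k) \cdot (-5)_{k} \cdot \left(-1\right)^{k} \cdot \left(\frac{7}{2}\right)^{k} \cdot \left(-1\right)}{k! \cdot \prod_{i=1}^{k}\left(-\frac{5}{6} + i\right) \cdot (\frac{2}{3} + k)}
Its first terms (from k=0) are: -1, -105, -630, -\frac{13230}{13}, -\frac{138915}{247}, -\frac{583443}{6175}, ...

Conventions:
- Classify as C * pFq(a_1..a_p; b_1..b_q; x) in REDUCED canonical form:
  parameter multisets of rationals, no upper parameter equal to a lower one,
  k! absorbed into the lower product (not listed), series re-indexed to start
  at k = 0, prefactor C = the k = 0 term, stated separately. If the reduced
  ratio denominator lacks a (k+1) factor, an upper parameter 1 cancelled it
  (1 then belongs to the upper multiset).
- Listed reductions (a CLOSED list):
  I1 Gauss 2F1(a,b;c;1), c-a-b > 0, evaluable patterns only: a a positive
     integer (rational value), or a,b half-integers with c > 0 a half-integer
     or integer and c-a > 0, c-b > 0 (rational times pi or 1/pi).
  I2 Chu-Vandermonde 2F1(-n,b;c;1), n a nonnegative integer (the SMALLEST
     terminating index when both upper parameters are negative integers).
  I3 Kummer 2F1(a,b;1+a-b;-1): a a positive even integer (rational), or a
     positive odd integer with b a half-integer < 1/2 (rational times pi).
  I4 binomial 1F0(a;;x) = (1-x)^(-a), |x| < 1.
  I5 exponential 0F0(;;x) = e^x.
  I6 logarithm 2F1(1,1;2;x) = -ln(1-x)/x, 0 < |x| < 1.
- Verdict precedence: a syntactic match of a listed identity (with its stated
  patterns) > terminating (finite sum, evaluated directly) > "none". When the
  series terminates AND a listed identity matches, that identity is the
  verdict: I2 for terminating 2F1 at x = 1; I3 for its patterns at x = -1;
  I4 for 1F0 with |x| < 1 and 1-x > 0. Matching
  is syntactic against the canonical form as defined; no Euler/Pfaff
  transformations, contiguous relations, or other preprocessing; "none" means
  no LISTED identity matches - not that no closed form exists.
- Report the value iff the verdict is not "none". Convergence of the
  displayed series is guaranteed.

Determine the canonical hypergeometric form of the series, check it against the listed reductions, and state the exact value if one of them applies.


Key step: t_0 being -1, the (-1)^k factor (prefactor -1) folds into the argument's sign.
Adjacent-term ratio: r(k) = -\frac{7}{2} * (k-5) / [(k+\frac{1}{6}) (k+1)] - poly over poly, x = -\frac{7}{2} from leading terms; C = -1 at k = 0.

x = -\frac{7}{2} here; the reduced form reads 1F1, upper {-5}, lower {\frac{1}{6}}, C = -1. Verdict: terminating - the sum ends at index 5 because -5 is a negative integer; exact evaluation follows. Exact value: -\frac{14885368}{6175}.
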